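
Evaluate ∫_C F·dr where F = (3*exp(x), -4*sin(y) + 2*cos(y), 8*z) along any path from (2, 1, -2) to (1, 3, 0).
-3*exp(2) - 16 + 4*cos(3) - 4*cos(1) - 2*sin(1) + 2*sin(3) + 3*E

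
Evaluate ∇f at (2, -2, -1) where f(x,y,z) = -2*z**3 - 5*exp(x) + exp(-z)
(-5*exp(2), 0, -6 - E)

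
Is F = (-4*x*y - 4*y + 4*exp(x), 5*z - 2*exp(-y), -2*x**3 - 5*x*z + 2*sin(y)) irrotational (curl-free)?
No, ∇×F = (2*cos(y) - 5, 6*x**2 + 5*z, 4*x + 4)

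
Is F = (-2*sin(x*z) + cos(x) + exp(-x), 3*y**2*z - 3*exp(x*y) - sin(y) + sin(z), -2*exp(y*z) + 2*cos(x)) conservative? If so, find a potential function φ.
No, ∇×F = (-3*y**2 - 2*z*exp(y*z) - cos(z), -2*x*cos(x*z) + 2*sin(x), -3*y*exp(x*y)) ≠ 0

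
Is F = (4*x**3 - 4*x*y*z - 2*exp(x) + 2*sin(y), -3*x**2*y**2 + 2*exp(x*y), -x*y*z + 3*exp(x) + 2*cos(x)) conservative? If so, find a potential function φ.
No, ∇×F = (-x*z, -4*x*y + y*z - 3*exp(x) + 2*sin(x), -6*x*y**2 + 4*x*z + 2*y*exp(x*y) - 2*cos(y)) ≠ 0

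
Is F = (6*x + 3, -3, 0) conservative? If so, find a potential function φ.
Yes, F is conservative. φ = 3*x**2 + 3*x - 3*y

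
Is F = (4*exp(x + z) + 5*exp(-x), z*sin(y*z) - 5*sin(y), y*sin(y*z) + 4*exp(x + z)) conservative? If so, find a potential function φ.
Yes, F is conservative. φ = 4*exp(x + z) + 5*cos(y) - cos(y*z) - 5*exp(-x)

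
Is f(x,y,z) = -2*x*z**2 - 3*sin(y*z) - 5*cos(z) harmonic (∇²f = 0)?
No, ∇²f = -4*x + 3*y**2*sin(y*z) + 3*z**2*sin(y*z) + 5*cos(z)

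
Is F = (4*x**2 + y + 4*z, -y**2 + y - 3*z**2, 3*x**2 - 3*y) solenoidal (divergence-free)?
No, ∇·F = 8*x - 2*y + 1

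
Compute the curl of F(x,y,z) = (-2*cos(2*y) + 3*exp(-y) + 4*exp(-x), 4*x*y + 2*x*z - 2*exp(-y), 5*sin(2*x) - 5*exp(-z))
(-2*x, -10*cos(2*x), 4*y + 2*z - 4*sin(2*y) + 3*exp(-y))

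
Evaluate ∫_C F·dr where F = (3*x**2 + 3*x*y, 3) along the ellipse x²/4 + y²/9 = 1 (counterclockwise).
0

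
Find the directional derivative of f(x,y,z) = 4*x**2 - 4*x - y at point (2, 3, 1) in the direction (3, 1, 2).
5*sqrt(14)/2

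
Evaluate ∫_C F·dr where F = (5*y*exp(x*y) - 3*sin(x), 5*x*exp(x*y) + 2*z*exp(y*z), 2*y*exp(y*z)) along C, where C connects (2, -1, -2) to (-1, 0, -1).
-2*exp(2) - 5*exp(-2) - 3*cos(2) + 3*cos(1) + 7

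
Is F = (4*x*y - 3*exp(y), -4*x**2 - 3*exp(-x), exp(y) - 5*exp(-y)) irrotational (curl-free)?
No, ∇×F = (exp(y) + 5*exp(-y), 0, -12*x + 3*exp(y) + 3*exp(-x))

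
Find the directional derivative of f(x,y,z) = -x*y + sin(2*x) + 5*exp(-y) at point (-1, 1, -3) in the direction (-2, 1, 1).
sqrt(6)*(-5 - 4*E*cos(2) + 3*E)*exp(-1)/6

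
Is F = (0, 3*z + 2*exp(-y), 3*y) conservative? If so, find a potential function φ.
Yes, F is conservative. φ = 3*y*z - 2*exp(-y)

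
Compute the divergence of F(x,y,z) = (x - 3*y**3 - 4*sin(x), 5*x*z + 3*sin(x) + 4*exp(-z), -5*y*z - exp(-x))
-5*y - 4*cos(x) + 1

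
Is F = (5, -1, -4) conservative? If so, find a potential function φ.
Yes, F is conservative. φ = 5*x - y - 4*z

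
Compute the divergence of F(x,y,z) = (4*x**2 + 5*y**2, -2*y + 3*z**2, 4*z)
8*x + 2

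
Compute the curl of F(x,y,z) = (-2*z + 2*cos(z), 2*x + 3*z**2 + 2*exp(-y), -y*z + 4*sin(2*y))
(-7*z + 8*cos(2*y), -2*sin(z) - 2, 2)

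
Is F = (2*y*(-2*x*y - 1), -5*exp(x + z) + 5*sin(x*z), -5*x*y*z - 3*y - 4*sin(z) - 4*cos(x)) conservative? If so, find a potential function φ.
No, ∇×F = (-5*x*z - 5*x*cos(x*z) + 5*exp(x + z) - 3, 5*y*z - 4*sin(x), 8*x*y + 5*z*cos(x*z) - 5*exp(x + z) + 2) ≠ 0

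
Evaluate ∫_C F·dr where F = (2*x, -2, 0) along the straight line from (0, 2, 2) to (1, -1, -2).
7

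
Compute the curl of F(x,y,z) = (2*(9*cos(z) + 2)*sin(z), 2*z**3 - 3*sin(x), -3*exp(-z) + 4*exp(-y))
(-6*z**2 - 4*exp(-y), 4*cos(z) + 18*cos(2*z), -3*cos(x))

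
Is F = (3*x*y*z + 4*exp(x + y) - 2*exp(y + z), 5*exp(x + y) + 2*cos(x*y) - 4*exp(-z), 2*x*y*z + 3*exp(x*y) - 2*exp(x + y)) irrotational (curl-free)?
No, ∇×F = (2*x*z + 3*x*exp(x*y) - 2*exp(x + y) - 4*exp(-z), 3*x*y - 2*y*z - 3*y*exp(x*y) + 2*exp(x + y) - 2*exp(y + z), -3*x*z - 2*y*sin(x*y) + exp(x + y) + 2*exp(y + z))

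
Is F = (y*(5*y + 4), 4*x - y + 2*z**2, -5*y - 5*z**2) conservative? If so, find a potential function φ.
No, ∇×F = (-4*z - 5, 0, -10*y) ≠ 0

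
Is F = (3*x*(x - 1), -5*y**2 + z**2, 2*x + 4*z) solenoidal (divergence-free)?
No, ∇·F = 6*x - 10*y + 1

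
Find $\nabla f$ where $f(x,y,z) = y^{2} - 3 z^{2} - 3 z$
(0, 2*y, -6*z - 3)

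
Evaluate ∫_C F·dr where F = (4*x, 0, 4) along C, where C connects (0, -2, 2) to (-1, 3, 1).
-2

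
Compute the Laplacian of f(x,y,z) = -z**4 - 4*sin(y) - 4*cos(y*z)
4*y**2*cos(y*z) + 4*z**2*cos(y*z) - 12*z**2 + 4*sin(y)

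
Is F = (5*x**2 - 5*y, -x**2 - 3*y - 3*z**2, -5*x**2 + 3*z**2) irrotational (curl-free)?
No, ∇×F = (6*z, 10*x, 5 - 2*x)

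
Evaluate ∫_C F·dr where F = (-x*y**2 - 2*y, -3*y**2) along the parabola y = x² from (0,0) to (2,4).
-80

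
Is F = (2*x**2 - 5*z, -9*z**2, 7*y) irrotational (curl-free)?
No, ∇×F = (18*z + 7, -5, 0)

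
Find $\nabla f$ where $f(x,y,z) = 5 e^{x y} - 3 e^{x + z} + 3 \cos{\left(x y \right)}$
(5*y*exp(x*y) - 3*y*sin(x*y) - 3*exp(x + z), x*(5*exp(x*y) - 3*sin(x*y)), -3*exp(x + z))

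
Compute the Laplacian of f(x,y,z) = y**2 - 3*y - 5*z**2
-8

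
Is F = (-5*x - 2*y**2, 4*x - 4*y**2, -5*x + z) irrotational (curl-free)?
No, ∇×F = (0, 5, 4*y + 4)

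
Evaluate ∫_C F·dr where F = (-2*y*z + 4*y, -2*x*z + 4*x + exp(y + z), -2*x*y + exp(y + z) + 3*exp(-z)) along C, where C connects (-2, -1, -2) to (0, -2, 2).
-15 - cosh(3) + sinh(3) + 6*sinh(2)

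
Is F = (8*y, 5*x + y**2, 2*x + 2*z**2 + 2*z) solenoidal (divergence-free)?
No, ∇·F = 2*y + 4*z + 2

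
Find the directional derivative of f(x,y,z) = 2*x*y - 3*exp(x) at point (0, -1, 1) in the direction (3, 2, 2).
-15*sqrt(17)/17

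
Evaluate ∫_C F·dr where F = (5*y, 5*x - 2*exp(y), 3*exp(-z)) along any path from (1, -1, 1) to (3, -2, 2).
-25 - 5*exp(-2) + 5*exp(-1)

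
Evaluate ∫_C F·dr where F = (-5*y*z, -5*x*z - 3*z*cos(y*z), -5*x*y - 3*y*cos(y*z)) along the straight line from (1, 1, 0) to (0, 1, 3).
-3*sin(3)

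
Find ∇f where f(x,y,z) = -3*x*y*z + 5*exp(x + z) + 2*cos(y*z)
(-3*y*z + 5*exp(x + z), -z*(3*x + 2*sin(y*z)), -3*x*y - 2*y*sin(y*z) + 5*exp(x + z))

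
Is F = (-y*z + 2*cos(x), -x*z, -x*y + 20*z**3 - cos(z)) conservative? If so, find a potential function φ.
Yes, F is conservative. φ = -x*y*z + 5*z**4 + 2*sin(x) - sin(z)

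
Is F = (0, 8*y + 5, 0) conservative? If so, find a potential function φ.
Yes, F is conservative. φ = y*(4*y + 5)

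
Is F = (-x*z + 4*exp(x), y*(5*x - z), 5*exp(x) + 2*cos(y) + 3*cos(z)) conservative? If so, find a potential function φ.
No, ∇×F = (y - 2*sin(y), -x - 5*exp(x), 5*y) ≠ 0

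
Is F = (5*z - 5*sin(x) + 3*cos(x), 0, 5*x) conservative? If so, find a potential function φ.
Yes, F is conservative. φ = 5*x*z + 3*sin(x) + 5*cos(x)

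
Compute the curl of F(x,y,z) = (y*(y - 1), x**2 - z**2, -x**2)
(2*z, 2*x, 2*x - 2*y + 1)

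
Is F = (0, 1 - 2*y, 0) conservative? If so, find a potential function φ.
Yes, F is conservative. φ = y*(1 - y)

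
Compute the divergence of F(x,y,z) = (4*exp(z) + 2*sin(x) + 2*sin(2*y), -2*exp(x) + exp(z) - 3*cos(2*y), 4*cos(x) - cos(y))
6*sin(2*y) + 2*cos(x)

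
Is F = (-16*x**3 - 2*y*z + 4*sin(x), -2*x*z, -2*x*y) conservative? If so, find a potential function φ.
Yes, F is conservative. φ = -4*x**4 - 2*x*y*z - 4*cos(x)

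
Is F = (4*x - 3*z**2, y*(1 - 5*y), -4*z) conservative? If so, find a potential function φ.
No, ∇×F = (0, -6*z, 0) ≠ 0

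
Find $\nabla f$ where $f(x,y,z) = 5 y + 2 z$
(0, 5, 2)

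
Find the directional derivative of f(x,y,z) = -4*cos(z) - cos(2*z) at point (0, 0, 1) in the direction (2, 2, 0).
0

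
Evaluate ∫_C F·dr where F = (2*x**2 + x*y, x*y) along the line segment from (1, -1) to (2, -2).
14/3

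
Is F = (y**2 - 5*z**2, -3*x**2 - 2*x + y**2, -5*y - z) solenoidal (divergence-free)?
No, ∇·F = 2*y - 1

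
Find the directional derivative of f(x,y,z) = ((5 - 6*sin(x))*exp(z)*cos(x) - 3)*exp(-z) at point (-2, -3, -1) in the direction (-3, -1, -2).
3*sqrt(14)*(-2*E - 5*sin(2) + 6*cos(4))/14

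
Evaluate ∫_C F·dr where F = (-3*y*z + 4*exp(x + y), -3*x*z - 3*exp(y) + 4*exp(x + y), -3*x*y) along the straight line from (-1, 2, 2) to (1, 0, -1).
-15 + 3*exp(2)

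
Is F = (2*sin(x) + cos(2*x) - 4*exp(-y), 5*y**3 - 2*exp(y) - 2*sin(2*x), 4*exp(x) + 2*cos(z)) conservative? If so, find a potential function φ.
No, ∇×F = (0, -4*exp(x), -4*cos(2*x) - 4*exp(-y)) ≠ 0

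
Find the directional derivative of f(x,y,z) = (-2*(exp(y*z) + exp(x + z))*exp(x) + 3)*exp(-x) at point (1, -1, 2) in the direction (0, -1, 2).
4*sqrt(5)*(2 - exp(5))*exp(-2)/5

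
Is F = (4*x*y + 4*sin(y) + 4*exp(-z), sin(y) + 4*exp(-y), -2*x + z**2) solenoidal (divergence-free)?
No, ∇·F = 4*y + 2*z + cos(y) - 4*exp(-y)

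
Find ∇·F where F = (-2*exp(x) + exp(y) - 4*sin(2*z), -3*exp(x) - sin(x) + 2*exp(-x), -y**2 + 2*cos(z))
-2*exp(x) - 2*sin(z)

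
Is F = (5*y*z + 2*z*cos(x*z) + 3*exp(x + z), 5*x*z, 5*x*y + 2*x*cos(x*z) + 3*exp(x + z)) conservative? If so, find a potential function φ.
Yes, F is conservative. φ = 5*x*y*z + 3*exp(x + z) + 2*sin(x*z)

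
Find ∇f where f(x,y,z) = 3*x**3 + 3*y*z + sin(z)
(9*x**2, 3*z, 3*y + cos(z))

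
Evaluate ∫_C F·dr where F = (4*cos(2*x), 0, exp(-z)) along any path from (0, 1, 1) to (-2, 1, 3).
-exp(-3) + exp(-1) - 2*sin(4)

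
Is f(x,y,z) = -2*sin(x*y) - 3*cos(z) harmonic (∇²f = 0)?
No, ∇²f = 2*x**2*sin(x*y) + 2*y**2*sin(x*y) + 3*cos(z)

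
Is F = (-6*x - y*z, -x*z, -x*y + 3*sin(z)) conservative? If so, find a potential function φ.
Yes, F is conservative. φ = -3*x**2 - x*y*z - 3*cos(z)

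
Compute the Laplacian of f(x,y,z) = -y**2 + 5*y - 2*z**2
-6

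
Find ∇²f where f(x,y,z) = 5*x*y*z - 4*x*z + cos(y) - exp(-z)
-cos(y) - exp(-z)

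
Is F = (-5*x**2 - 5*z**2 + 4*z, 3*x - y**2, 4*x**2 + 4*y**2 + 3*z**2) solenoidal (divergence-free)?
No, ∇·F = -10*x - 2*y + 6*z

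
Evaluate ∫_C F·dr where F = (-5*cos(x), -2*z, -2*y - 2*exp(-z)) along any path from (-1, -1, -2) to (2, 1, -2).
-5*sin(2) - 5*sin(1) + 8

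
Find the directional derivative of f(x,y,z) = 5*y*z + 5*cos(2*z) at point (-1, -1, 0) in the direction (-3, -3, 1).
-5*sqrt(19)/19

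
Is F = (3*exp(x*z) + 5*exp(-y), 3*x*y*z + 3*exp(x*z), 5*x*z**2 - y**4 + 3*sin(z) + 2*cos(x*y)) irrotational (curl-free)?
No, ∇×F = (-3*x*y - 3*x*exp(x*z) - 2*x*sin(x*y) - 4*y**3, 3*x*exp(x*z) + 2*y*sin(x*y) - 5*z**2, (3*z*(y + exp(x*z))*exp(y) + 5)*exp(-y))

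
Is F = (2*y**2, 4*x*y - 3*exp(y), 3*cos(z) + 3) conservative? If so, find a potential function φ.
Yes, F is conservative. φ = 2*x*y**2 + 3*z - 3*exp(y) + 3*sin(z)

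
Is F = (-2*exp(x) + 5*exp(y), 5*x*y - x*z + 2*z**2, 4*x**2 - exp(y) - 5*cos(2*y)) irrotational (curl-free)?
No, ∇×F = (x - 4*z - exp(y) + 10*sin(2*y), -8*x, 5*y - z - 5*exp(y))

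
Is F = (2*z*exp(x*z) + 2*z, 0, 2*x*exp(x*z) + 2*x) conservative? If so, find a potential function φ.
Yes, F is conservative. φ = 2*x*z + 2*exp(x*z)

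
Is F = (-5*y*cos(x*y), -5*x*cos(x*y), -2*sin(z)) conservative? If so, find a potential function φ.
Yes, F is conservative. φ = -5*sin(x*y) + 2*cos(z)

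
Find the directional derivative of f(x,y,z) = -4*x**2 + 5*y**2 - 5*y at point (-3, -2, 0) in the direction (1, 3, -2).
-51*sqrt(14)/14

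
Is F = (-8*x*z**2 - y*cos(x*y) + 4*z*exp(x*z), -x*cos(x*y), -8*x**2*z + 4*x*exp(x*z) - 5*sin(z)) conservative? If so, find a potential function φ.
Yes, F is conservative. φ = -4*x**2*z**2 + 4*exp(x*z) - sin(x*y) + 5*cos(z)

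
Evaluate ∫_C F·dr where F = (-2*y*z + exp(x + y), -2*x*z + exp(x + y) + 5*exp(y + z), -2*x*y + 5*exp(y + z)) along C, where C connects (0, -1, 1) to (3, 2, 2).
-29 - exp(-1) + exp(5) + 5*exp(4)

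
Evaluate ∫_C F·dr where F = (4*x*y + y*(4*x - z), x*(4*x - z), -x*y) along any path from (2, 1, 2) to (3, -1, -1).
-51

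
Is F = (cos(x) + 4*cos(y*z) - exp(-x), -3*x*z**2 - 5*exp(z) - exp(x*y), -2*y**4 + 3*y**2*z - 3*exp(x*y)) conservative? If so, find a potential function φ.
No, ∇×F = (6*x*z - 3*x*exp(x*y) - 8*y**3 + 6*y*z + 5*exp(z), y*(3*exp(x*y) - 4*sin(y*z)), -y*exp(x*y) - 3*z**2 + 4*z*sin(y*z)) ≠ 0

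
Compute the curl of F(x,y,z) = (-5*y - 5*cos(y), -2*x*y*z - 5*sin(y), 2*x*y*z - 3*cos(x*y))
(x*(2*y + 2*z + 3*sin(x*y)), -y*(2*z + 3*sin(x*y)), -2*y*z - 5*sin(y) + 5)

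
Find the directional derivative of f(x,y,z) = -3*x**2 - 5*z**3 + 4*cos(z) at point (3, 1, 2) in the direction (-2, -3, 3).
-6*sqrt(22)*(sin(2) + 12)/11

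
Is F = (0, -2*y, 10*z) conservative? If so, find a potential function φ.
Yes, F is conservative. φ = -y**2 + 5*z**2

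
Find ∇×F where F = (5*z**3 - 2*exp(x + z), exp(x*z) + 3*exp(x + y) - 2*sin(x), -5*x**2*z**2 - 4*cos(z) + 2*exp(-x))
(-x*exp(x*z), 10*x*z**2 + 15*z**2 - 2*exp(x + z) + 2*exp(-x), z*exp(x*z) + 3*exp(x + y) - 2*cos(x))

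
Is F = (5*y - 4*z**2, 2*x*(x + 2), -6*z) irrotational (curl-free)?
No, ∇×F = (0, -8*z, 4*x - 1)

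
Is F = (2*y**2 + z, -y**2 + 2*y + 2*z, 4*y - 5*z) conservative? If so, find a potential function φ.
No, ∇×F = (2, 1, -4*y) ≠ 0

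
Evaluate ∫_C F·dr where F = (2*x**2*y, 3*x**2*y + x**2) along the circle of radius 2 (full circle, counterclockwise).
-8*pi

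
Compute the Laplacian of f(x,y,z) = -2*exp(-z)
-2*exp(-z)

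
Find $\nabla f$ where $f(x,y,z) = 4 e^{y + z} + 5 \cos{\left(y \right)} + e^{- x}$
(-exp(-x), 4*exp(y + z) - 5*sin(y), 4*exp(y + z))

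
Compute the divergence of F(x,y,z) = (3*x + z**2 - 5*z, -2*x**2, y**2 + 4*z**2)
8*z + 3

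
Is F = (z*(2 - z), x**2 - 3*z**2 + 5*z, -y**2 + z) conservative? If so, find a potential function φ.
No, ∇×F = (-2*y + 6*z - 5, 2 - 2*z, 2*x) ≠ 0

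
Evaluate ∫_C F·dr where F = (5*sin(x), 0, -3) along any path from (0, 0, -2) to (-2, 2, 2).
-7 - 5*cos(2)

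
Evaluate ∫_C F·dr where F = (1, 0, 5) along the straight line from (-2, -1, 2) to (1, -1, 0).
-7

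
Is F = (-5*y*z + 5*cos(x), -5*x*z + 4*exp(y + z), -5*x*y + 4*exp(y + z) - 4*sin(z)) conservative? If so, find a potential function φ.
Yes, F is conservative. φ = -5*x*y*z + 4*exp(y + z) + 5*sin(x) + 4*cos(z)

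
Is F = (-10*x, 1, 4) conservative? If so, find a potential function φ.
Yes, F is conservative. φ = -5*x**2 + y + 4*z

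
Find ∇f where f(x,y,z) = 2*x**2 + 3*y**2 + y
(4*x, 6*y + 1, 0)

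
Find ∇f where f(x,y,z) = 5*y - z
(0, 5, -1)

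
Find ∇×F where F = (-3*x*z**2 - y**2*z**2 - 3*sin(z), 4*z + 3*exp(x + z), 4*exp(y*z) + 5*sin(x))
(4*z*exp(y*z) - 3*exp(x + z) - 4, -6*x*z - 2*y**2*z - 5*cos(x) - 3*cos(z), 2*y*z**2 + 3*exp(x + z))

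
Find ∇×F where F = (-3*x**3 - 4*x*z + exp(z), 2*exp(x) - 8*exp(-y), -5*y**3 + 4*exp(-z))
(-15*y**2, -4*x + exp(z), 2*exp(x))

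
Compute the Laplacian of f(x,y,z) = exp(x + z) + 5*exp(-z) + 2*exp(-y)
2*exp(x + z) + 5*exp(-z) + 2*exp(-y)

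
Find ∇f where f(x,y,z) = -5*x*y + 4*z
(-5*y, -5*x, 4)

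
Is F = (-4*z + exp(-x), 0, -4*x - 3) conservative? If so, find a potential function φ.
Yes, F is conservative. φ = -4*x*z - 3*z - exp(-x)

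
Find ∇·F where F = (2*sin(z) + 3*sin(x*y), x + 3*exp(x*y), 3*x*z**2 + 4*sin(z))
6*x*z + 3*x*exp(x*y) + 3*y*cos(x*y) + 4*cos(z)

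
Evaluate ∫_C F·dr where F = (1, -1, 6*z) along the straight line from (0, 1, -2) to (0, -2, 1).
-6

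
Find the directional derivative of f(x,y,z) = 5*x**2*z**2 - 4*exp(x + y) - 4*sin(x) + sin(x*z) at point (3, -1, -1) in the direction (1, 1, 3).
4*sqrt(11)*(-60 - 2*exp(2) + cos(3))/11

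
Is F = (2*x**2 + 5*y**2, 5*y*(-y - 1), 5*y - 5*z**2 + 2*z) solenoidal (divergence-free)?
No, ∇·F = 4*x - 10*y - 10*z - 3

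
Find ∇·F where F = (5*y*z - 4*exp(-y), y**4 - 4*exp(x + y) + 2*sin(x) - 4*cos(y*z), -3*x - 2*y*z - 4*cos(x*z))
4*x*sin(x*z) + 4*y**3 - 2*y + 4*z*sin(y*z) - 4*exp(x + y)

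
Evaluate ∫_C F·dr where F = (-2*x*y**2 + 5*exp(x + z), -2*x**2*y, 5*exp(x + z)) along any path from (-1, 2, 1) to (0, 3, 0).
4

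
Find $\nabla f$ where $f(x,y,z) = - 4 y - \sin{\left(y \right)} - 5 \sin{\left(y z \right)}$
(0, -5*z*cos(y*z) - cos(y) - 4, -5*y*cos(y*z))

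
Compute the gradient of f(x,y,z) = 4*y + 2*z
(0, 4, 2)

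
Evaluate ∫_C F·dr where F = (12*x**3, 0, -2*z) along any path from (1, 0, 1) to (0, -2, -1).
-3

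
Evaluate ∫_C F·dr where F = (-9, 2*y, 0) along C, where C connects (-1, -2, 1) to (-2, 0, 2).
5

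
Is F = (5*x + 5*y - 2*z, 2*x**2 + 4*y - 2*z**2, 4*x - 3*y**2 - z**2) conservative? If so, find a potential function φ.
No, ∇×F = (-6*y + 4*z, -6, 4*x - 5) ≠ 0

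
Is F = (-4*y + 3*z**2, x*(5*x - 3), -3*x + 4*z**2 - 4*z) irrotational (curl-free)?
No, ∇×F = (0, 6*z + 3, 10*x + 1)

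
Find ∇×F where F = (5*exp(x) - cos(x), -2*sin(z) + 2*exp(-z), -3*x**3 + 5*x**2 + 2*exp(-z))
(2*cos(z) + 2*exp(-z), x*(9*x - 10), 0)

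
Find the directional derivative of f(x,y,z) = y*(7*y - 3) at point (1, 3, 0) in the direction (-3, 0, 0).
0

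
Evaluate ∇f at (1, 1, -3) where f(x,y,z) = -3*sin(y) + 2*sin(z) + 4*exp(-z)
(0, -3*cos(1), -4*exp(3) + 2*cos(3))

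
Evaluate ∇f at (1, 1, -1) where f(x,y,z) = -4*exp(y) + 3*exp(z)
(0, -4*E, 3*exp(-1))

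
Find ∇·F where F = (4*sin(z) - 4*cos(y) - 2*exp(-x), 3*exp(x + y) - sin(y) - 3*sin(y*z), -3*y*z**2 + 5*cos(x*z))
-5*x*sin(x*z) - 6*y*z - 3*z*cos(y*z) + 3*exp(x + y) - cos(y) + 2*exp(-x)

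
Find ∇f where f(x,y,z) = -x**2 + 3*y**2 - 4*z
(-2*x, 6*y, -4)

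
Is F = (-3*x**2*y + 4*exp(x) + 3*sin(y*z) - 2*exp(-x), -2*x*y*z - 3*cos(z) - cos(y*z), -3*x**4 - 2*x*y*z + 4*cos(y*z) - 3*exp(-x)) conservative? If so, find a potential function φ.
No, ∇×F = (2*x*y - 2*x*z - y*sin(y*z) - 4*z*sin(y*z) - 3*sin(z), 12*x**3 + 2*y*z + 3*y*cos(y*z) - 3*exp(-x), 3*x**2 - 2*y*z - 3*z*cos(y*z)) ≠ 0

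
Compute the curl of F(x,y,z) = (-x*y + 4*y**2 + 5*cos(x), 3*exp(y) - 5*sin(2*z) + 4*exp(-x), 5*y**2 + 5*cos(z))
(10*y + 10*cos(2*z), 0, x - 8*y - 4*exp(-x))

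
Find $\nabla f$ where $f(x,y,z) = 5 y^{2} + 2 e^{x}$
(2*exp(x), 10*y, 0)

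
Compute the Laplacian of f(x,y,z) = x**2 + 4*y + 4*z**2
10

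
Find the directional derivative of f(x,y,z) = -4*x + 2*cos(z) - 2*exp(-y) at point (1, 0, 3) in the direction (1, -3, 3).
-2*sqrt(19)*(3*sin(3) + 5)/19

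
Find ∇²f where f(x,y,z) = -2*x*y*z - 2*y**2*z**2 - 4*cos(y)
-4*y**2 - 4*z**2 + 4*cos(y)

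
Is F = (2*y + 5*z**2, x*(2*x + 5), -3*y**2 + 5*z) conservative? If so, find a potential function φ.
No, ∇×F = (-6*y, 10*z, 4*x + 3) ≠ 0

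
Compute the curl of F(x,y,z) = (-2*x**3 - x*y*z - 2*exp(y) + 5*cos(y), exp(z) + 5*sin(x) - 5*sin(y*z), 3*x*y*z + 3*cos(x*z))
(3*x*z + 5*y*cos(y*z) - exp(z), -x*y - 3*y*z + 3*z*sin(x*z), x*z + 2*exp(y) + 5*sin(y) + 5*cos(x))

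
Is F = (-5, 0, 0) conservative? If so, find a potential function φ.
Yes, F is conservative. φ = -5*x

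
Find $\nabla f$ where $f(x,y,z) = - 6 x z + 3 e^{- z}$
(-6*z, 0, -6*x - 3*exp(-z))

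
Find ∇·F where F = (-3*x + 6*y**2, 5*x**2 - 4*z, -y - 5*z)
-8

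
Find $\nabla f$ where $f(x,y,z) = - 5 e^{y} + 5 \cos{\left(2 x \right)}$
(-10*sin(2*x), -5*exp(y), 0)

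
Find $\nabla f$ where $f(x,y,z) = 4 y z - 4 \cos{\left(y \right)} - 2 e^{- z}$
(0, 4*z + 4*sin(y), 4*y + 2*exp(-z))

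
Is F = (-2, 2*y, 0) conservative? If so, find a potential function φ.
Yes, F is conservative. φ = -2*x + y**2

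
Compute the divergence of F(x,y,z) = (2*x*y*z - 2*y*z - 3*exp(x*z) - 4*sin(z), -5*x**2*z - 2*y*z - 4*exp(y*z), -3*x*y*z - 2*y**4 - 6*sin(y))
-3*x*y + 2*y*z - 3*z*exp(x*z) - 4*z*exp(y*z) - 2*z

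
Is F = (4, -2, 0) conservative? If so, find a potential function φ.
Yes, F is conservative. φ = 4*x - 2*y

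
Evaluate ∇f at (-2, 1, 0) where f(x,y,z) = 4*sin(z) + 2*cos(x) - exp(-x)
(2*sin(2) + exp(2), 0, 4)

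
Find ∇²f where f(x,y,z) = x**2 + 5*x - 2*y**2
-2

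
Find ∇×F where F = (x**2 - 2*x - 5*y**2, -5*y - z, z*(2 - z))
(1, 0, 10*y)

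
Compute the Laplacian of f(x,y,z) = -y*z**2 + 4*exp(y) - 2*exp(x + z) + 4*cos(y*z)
-4*y**2*cos(y*z) - 2*y - 4*z**2*cos(y*z) + 4*exp(y) - 4*exp(x + z)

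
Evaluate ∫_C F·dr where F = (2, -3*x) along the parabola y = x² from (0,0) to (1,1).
0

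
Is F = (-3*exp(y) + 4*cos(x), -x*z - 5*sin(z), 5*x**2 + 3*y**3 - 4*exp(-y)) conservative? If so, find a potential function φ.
No, ∇×F = (x + 9*y**2 + 5*cos(z) + 4*exp(-y), -10*x, -z + 3*exp(y)) ≠ 0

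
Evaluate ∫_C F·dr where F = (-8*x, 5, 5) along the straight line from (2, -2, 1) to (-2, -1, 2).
10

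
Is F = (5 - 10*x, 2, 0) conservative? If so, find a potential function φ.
Yes, F is conservative. φ = -5*x**2 + 5*x + 2*y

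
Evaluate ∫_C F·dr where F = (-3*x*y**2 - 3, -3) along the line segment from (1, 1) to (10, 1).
-351/2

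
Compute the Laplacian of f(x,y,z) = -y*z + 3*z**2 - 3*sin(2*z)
12*sin(2*z) + 6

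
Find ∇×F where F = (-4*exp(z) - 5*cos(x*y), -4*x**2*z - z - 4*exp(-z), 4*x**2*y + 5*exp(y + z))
(8*x**2 + 5*exp(y + z) + 1 - 4*exp(-z), -8*x*y - 4*exp(z), -x*(8*z + 5*sin(x*y)))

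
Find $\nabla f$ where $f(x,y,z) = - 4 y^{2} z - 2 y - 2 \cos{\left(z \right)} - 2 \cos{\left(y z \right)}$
(0, -8*y*z + 2*z*sin(y*z) - 2, -4*y**2 + 2*y*sin(y*z) + 2*sin(z))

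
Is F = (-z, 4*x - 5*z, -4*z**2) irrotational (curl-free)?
No, ∇×F = (5, -1, 4)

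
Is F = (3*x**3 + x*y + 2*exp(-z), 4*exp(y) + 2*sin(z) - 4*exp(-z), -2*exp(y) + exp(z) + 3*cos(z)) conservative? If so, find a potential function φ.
No, ∇×F = (-2*exp(y) - 2*cos(z) - 4*exp(-z), -2*exp(-z), -x) ≠ 0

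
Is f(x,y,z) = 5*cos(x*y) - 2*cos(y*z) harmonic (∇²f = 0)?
No, ∇²f = -5*x**2*cos(x*y) - 5*y**2*cos(x*y) + 2*y**2*cos(y*z) + 2*z**2*cos(y*z)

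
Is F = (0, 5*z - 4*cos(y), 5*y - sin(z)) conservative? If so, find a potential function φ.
Yes, F is conservative. φ = 5*y*z - 4*sin(y) + cos(z)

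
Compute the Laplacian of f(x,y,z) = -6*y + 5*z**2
10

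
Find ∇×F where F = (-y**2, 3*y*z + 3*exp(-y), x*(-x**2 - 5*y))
(-5*x - 3*y, 3*x**2 + 5*y, 2*y)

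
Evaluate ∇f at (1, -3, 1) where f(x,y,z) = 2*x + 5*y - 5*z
(2, 5, -5)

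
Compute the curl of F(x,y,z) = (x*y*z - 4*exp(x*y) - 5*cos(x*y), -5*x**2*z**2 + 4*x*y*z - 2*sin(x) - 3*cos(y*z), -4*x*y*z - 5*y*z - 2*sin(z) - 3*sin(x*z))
(10*x**2*z - 4*x*y - 4*x*z - 3*y*sin(y*z) - 5*z, x*y + 4*y*z + 3*z*cos(x*z), -10*x*z**2 - x*z + 4*x*exp(x*y) - 5*x*sin(x*y) + 4*y*z - 2*cos(x))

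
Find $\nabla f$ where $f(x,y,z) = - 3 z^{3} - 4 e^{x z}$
(-4*z*exp(x*z), 0, -4*x*exp(x*z) - 9*z**2)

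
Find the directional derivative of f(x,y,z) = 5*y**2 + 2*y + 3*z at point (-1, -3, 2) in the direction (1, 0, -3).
-9*sqrt(10)/10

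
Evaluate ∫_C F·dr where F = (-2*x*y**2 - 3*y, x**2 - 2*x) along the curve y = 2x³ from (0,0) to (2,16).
-1448/5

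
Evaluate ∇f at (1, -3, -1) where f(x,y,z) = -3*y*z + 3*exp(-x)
(-3*exp(-1), 3, 9)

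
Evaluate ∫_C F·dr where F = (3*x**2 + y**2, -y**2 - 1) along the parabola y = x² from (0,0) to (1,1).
-2/15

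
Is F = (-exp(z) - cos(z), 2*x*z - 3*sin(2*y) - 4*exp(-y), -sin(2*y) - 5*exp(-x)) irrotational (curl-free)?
No, ∇×F = (-2*x - 2*cos(2*y), -exp(z) + sin(z) - 5*exp(-x), 2*z)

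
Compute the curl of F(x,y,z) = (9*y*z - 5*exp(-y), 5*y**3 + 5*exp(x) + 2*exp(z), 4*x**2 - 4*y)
(-2*exp(z) - 4, -8*x + 9*y, -9*z + 5*exp(x) - 5*exp(-y))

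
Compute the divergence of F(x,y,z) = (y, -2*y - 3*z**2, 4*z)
2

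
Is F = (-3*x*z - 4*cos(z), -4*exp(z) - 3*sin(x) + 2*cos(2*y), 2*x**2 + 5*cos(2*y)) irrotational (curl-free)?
No, ∇×F = (4*exp(z) - 10*sin(2*y), -7*x + 4*sin(z), -3*cos(x))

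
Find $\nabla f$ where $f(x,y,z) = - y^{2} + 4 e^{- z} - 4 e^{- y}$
(0, -2*y + 4*exp(-y), -4*exp(-z))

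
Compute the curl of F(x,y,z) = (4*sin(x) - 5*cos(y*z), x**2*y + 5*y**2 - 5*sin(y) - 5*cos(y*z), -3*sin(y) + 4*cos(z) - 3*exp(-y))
(-5*y*sin(y*z) - 3*cos(y) + 3*exp(-y), 5*y*sin(y*z), 2*x*y - 5*z*sin(y*z))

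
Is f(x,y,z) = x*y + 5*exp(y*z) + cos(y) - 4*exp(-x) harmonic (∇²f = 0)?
No, ∇²f = 5*y**2*exp(y*z) + 5*z**2*exp(y*z) - cos(y) - 4*exp(-x)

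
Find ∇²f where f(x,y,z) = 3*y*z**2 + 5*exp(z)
6*y + 5*exp(z)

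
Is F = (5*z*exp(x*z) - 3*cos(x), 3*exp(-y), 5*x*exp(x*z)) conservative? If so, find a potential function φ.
Yes, F is conservative. φ = 5*exp(x*z) - 3*sin(x) - 3*exp(-y)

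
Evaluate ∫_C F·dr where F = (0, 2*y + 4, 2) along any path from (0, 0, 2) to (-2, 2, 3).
14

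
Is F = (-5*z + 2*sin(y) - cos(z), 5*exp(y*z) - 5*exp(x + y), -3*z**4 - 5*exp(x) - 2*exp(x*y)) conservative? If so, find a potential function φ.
No, ∇×F = (-2*x*exp(x*y) - 5*y*exp(y*z), 2*y*exp(x*y) + 5*exp(x) + sin(z) - 5, -5*exp(x + y) - 2*cos(y)) ≠ 0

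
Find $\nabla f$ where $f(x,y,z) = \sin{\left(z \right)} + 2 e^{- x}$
(-2*exp(-x), 0, cos(z))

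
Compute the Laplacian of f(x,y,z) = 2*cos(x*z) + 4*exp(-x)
-2*x**2*cos(x*z) - 2*z**2*cos(x*z) + 4*exp(-x)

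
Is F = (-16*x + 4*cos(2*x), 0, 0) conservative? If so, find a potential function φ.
Yes, F is conservative. φ = -8*x**2 + 2*sin(2*x)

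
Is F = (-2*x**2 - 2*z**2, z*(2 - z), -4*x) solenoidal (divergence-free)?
No, ∇·F = -4*x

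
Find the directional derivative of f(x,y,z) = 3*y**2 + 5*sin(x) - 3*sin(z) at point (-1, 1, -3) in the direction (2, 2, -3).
sqrt(17)*(9*cos(3) + 10*cos(1) + 12)/17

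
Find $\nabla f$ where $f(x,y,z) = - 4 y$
(0, -4, 0)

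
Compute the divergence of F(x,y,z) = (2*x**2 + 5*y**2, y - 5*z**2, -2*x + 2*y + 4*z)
4*x + 5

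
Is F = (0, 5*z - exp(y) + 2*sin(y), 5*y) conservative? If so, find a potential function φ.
Yes, F is conservative. φ = 5*y*z - exp(y) - 2*cos(y)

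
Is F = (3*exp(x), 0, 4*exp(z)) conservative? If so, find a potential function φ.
Yes, F is conservative. φ = 3*exp(x) + 4*exp(z)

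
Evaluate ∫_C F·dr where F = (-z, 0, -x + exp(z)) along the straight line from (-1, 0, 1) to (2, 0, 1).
-3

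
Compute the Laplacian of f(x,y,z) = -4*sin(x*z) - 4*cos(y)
4*x**2*sin(x*z) + 4*z**2*sin(x*z) + 4*cos(y)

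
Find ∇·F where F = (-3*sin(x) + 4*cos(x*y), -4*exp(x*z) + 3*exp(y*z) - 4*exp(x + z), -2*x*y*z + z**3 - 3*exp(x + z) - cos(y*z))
-2*x*y - 4*y*sin(x*y) + y*sin(y*z) + 3*z**2 + 3*z*exp(y*z) - 3*exp(x + z) - 3*cos(x)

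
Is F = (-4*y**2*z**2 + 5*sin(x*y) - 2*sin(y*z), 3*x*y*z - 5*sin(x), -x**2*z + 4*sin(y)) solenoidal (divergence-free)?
No, ∇·F = -x**2 + 3*x*z + 5*y*cos(x*y)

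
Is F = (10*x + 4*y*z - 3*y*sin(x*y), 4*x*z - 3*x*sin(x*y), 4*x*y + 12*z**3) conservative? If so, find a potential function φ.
Yes, F is conservative. φ = 5*x**2 + 4*x*y*z + 3*z**4 + 3*cos(x*y)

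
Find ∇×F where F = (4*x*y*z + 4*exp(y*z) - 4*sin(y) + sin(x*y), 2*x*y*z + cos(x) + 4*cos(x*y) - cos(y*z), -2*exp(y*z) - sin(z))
(-2*x*y - y*sin(y*z) - 2*z*exp(y*z), 4*y*(x + exp(y*z)), -4*x*z - x*cos(x*y) + 2*y*z - 4*y*sin(x*y) - 4*z*exp(y*z) - sin(x) + 4*cos(y))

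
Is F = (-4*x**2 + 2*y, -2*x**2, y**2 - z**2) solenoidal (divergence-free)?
No, ∇·F = -8*x - 2*z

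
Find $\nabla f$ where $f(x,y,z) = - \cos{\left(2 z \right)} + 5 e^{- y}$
(0, -5*exp(-y), 2*sin(2*z))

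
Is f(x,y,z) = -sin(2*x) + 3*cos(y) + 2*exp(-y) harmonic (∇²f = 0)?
No, ∇²f = 4*sin(2*x) - 3*cos(y) + 2*exp(-y)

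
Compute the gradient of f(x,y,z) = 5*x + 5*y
(5, 5, 0)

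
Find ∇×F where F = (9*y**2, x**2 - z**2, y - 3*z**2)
(2*z + 1, 0, 2*x - 18*y)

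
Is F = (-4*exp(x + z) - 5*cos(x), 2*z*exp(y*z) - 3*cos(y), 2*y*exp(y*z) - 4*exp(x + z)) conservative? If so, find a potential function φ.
Yes, F is conservative. φ = 2*exp(y*z) - 4*exp(x + z) - 5*sin(x) - 3*sin(y)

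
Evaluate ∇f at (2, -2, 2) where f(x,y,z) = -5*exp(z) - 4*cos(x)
(4*sin(2), 0, -5*exp(2))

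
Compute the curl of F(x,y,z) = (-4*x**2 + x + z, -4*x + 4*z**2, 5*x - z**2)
(-8*z, -4, -4)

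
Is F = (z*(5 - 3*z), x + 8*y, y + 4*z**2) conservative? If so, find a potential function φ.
No, ∇×F = (1, 5 - 6*z, 1) ≠ 0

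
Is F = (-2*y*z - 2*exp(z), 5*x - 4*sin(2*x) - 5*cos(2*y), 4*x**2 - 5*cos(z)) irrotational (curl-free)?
No, ∇×F = (0, -8*x - 2*y - 2*exp(z), 2*z - 8*cos(2*x) + 5)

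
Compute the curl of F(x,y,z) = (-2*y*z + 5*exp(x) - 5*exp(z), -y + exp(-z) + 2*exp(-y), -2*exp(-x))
(exp(-z), -2*y - 5*exp(z) - 2*exp(-x), 2*z)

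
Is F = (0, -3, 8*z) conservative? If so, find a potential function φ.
Yes, F is conservative. φ = -3*y + 4*z**2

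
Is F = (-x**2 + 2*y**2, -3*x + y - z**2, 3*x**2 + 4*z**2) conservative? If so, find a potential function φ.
No, ∇×F = (2*z, -6*x, -4*y - 3) ≠ 0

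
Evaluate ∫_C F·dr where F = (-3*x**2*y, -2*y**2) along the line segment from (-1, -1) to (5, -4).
465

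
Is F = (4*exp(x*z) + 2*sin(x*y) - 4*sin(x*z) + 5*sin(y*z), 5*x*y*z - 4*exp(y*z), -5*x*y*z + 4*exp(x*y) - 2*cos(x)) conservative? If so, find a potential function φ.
No, ∇×F = (-5*x*y - 5*x*z + 4*x*exp(x*y) + 4*y*exp(y*z), 4*x*exp(x*z) - 4*x*cos(x*z) + 5*y*z - 4*y*exp(x*y) + 5*y*cos(y*z) - 2*sin(x), -2*x*cos(x*y) + 5*y*z - 5*z*cos(y*z)) ≠ 0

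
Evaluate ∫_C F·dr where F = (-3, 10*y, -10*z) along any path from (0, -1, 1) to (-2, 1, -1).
6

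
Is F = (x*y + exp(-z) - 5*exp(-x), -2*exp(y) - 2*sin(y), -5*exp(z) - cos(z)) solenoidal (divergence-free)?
No, ∇·F = y - 2*exp(y) - 5*exp(z) + sin(z) - 2*cos(y) + 5*exp(-x)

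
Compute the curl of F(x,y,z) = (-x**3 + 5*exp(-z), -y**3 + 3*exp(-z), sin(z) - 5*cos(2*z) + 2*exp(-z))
(3*exp(-z), -5*exp(-z), 0)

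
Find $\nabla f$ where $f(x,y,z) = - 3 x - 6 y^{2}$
(-3, -12*y, 0)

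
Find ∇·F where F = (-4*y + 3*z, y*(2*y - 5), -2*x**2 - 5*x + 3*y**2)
4*y - 5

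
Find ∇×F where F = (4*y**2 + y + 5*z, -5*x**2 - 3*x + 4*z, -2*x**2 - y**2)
(-2*y - 4, 4*x + 5, -10*x - 8*y - 4)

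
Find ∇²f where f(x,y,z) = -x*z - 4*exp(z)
-4*exp(z)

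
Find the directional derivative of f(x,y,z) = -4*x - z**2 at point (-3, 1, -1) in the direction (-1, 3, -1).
2*sqrt(11)/11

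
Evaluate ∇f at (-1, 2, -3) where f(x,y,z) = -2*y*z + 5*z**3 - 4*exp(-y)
(0, 4*exp(-2) + 6, 131)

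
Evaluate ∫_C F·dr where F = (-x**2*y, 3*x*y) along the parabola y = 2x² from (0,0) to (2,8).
704/5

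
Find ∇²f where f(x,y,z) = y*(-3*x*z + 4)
0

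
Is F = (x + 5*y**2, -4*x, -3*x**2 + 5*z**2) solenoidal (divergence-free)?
No, ∇·F = 10*z + 1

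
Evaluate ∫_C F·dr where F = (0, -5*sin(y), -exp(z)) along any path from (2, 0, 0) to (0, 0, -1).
1 - exp(-1)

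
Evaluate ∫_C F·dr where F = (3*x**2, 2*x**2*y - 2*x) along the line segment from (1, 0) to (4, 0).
63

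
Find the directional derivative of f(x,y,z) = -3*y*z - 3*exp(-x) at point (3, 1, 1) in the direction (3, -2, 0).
3*sqrt(13)*(3 + 2*exp(3))*exp(-3)/13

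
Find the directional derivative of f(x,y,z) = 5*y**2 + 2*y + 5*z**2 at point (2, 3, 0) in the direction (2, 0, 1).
0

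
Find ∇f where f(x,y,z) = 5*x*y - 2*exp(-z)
(5*y, 5*x, 2*exp(-z))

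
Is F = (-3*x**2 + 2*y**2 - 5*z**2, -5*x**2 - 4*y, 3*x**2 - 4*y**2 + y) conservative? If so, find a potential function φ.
No, ∇×F = (1 - 8*y, -6*x - 10*z, -10*x - 4*y) ≠ 0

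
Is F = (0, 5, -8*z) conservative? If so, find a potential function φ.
Yes, F is conservative. φ = 5*y - 4*z**2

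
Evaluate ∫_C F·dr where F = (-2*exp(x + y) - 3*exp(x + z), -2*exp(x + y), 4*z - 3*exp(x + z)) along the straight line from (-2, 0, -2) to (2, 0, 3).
-3*exp(5) - 2*exp(2) + 3*exp(-4) + 2*exp(-2) + 10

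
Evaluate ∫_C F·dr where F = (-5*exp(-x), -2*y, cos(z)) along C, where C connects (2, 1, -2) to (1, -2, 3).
-3 - 5*exp(-2) + sin(3) + sin(2) + 5*exp(-1)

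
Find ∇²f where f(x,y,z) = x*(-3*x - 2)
-6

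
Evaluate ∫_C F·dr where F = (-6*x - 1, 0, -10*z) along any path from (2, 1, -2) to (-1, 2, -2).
12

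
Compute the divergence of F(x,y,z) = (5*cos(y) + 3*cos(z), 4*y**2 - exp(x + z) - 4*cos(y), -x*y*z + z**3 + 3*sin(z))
-x*y + 8*y + 3*z**2 + 4*sin(y) + 3*cos(z)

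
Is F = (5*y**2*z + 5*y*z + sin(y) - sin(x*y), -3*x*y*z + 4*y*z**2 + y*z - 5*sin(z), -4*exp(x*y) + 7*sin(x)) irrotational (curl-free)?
No, ∇×F = (3*x*y - 4*x*exp(x*y) - 8*y*z - y + 5*cos(z), 5*y**2 + 4*y*exp(x*y) + 5*y - 7*cos(x), x*cos(x*y) - 13*y*z - 5*z - cos(y))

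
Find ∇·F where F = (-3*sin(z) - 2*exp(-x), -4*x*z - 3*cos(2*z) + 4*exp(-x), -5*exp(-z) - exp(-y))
5*exp(-z) + 2*exp(-x)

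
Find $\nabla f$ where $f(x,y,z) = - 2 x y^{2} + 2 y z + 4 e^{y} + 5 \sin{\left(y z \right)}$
(-2*y**2, -4*x*y + 5*z*cos(y*z) + 2*z + 4*exp(y), y*(5*cos(y*z) + 2))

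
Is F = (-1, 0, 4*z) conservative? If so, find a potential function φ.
Yes, F is conservative. φ = -x + 2*z**2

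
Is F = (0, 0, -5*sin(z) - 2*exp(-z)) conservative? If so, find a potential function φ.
Yes, F is conservative. φ = 5*cos(z) + 2*exp(-z)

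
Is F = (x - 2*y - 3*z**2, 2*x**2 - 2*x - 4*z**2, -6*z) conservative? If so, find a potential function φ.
No, ∇×F = (8*z, -6*z, 4*x) ≠ 0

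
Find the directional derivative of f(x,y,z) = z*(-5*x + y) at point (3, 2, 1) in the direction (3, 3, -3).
3*sqrt(3)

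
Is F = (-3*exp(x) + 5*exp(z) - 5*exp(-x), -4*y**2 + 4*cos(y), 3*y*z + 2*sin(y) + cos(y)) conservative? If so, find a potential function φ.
No, ∇×F = (3*z - sin(y) + 2*cos(y), 5*exp(z), 0) ≠ 0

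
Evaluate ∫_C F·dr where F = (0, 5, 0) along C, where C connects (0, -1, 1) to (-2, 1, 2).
10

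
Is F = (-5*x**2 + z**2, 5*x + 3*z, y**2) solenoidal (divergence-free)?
No, ∇·F = -10*x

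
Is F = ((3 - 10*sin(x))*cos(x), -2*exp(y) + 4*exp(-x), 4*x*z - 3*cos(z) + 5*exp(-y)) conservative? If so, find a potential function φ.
No, ∇×F = (-5*exp(-y), -4*z, -4*exp(-x)) ≠ 0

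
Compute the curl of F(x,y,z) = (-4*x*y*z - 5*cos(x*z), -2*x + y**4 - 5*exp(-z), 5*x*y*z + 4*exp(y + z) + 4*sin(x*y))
(5*x*z + 4*x*cos(x*y) + 4*exp(y + z) - 5*exp(-z), -4*x*y + 5*x*sin(x*z) - 5*y*z - 4*y*cos(x*y), 4*x*z - 2)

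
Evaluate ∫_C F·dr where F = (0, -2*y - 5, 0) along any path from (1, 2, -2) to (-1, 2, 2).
0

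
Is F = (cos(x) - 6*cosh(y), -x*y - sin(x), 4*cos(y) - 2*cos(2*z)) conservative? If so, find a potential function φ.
No, ∇×F = (-4*sin(y), 0, -y - cos(x) + 6*sinh(y)) ≠ 0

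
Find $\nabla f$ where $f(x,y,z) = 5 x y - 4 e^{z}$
(5*y, 5*x, -4*exp(z))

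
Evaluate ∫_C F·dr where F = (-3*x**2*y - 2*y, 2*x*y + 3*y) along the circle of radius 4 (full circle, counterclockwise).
224*pi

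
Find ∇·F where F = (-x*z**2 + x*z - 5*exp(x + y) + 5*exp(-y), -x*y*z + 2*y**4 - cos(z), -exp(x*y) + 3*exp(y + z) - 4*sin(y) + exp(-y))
-x*z + 8*y**3 - z**2 + z - 5*exp(x + y) + 3*exp(y + z)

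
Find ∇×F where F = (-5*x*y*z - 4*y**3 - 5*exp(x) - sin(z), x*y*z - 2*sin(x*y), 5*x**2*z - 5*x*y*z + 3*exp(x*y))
(x*(-y - 5*z + 3*exp(x*y)), -5*x*y - 10*x*z + 5*y*z - 3*y*exp(x*y) - cos(z), 5*x*z + 12*y**2 + y*z - 2*y*cos(x*y))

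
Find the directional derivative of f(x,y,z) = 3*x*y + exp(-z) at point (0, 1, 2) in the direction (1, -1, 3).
-3*sqrt(11)*(1 - exp(2))*exp(-2)/11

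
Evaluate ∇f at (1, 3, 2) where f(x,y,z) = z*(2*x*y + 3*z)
(12, 4, 18)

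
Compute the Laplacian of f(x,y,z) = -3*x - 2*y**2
-4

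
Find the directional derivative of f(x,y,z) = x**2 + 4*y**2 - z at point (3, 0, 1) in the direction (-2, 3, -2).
-10*sqrt(17)/17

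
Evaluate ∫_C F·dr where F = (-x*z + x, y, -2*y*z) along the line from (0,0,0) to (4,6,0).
26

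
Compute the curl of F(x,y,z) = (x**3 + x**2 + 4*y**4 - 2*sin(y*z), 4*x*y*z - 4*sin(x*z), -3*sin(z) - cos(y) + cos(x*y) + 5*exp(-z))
(-4*x*y - x*sin(x*y) + 4*x*cos(x*z) + sin(y), y*(sin(x*y) - 2*cos(y*z)), -16*y**3 + 4*y*z - 4*z*cos(x*z) + 2*z*cos(y*z))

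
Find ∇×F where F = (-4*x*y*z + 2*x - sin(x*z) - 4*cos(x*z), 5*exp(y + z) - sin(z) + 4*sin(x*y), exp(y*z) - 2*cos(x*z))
(z*exp(y*z) - 5*exp(y + z) + cos(z), -4*x*y + 4*x*sin(x*z) - x*cos(x*z) - 2*z*sin(x*z), 4*x*z + 4*y*cos(x*y))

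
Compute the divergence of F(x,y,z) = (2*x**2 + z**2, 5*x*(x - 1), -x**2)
4*x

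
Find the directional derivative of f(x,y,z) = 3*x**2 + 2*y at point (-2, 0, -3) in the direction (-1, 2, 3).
8*sqrt(14)/7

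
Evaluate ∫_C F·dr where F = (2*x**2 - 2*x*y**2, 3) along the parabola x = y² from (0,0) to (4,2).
6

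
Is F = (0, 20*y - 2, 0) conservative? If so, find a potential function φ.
Yes, F is conservative. φ = 2*y*(5*y - 1)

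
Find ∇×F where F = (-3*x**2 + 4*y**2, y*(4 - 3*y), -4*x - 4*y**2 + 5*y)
(5 - 8*y, 4, -8*y)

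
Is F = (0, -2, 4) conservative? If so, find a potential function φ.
Yes, F is conservative. φ = -2*y + 4*z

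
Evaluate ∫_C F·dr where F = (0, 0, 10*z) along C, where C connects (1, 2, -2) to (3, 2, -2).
0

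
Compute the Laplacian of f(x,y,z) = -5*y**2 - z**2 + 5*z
-12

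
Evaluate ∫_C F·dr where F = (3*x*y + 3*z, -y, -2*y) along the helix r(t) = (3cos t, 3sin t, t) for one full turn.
18*pi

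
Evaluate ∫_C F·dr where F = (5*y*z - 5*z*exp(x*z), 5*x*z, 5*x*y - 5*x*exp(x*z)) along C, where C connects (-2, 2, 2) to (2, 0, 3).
-5*exp(6) + 5*exp(-4) + 40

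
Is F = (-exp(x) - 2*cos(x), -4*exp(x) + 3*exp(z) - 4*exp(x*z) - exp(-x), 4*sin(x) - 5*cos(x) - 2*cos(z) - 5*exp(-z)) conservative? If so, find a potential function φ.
No, ∇×F = (4*x*exp(x*z) - 3*exp(z), -5*sin(x) - 4*cos(x), -4*z*exp(x*z) - 4*exp(x) + exp(-x)) ≠ 0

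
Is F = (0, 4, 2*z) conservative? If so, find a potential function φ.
Yes, F is conservative. φ = 4*y + z**2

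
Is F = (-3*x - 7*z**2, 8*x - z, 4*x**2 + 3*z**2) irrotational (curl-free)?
No, ∇×F = (1, -8*x - 14*z, 8)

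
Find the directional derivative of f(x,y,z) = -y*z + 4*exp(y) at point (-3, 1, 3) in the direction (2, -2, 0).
sqrt(2)*(3 - 4*E)/2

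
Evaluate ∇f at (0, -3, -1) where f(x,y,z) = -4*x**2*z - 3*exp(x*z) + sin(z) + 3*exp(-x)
(0, 0, cos(1))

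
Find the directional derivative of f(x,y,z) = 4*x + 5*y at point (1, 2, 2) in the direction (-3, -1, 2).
-17*sqrt(14)/14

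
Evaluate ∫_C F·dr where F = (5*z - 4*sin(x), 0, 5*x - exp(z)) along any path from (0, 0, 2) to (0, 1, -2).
2*sinh(2)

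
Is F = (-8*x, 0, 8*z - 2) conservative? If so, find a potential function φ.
Yes, F is conservative. φ = -4*x**2 + 4*z**2 - 2*z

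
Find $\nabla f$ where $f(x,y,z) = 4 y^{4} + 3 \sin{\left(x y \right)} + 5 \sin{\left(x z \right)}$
(3*y*cos(x*y) + 5*z*cos(x*z), 3*x*cos(x*y) + 16*y**3, 5*x*cos(x*z))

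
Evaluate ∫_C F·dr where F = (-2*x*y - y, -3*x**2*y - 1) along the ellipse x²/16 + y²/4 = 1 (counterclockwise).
8*pi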